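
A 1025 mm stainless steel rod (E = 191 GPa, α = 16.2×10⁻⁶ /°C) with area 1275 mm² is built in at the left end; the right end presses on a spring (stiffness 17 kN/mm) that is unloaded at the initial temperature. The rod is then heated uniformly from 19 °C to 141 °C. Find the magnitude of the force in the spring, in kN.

The unrestrained thermal change is αΔT L = 16.2×10⁻⁶ × 122 × 1025 = 2.026 mm.
With a force P in the spring, the elastic change of the rod is PL/(AE) and that of the spring is P/k; compatibility requires their sum to equal δ_free.
P [ L/(AE) + 1/k ] = δ_free → P [ 1025/(1275×191×10³) + 1/(17×10³) ] = 2.026.
P = 2.026 / 6.303×10⁻⁵ = 32140 N.

P ≈ 32.1 kN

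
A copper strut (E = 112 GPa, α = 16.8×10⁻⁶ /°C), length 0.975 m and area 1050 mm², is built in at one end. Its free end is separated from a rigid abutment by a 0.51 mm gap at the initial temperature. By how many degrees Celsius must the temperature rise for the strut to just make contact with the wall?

Contact occurs when the free expansion equals the gap: αΔT L = 0.51 mm.
ΔT = 0.51 / (16.8×10⁻⁶ × 975) = 31.14 °C.

ΔT ≈ 31.1 °C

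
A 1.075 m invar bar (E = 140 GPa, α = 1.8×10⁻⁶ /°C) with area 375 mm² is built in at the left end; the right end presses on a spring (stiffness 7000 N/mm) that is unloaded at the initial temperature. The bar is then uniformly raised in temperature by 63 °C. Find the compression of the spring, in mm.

Free thermal expansion: δ_free = αΔT L = 1.8×10⁻⁶ × 63 × 1075 = 0.1219 mm.
With a force P in the spring, the elastic change of the bar is PL/(AE) and that of the spring is P/k; compatibility requires their sum to equal δ_free.
P [ L/(AE) + 1/k ] = δ_free → P [ 1075/(375×140×10³) + 1/(7000) ] = 0.1219.
P = 0.1219 / 0.0001633 = 746.4 N.
Spring compression = P/k = 746.4/(7000) = 0.1066 mm.

δ ≈ 0.107 mm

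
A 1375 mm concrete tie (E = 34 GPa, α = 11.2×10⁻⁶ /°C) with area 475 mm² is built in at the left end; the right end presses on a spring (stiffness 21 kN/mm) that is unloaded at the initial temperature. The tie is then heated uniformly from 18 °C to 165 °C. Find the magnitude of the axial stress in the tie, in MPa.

σ ≈ 35.9 MPa (compressive)

The unrestrained thermal change is αΔT L = 11.2×10⁻⁶ × 147 × 1375 = 2.264 mm.
Let P be the compressive force at the spring. The tie shortens elastically by PL/(AE) and the spring compresses by P/k; together these equal δ_free.
So P = δ_free / [L/(AE) + 1/k] = 2.264 / [ 1375/(475×34×10³) + 1/(21×10³) ].
P = 2.264 / 0.0001328 = 17050 N.
σ = P/A = 17050/475 = 35.9 MPa.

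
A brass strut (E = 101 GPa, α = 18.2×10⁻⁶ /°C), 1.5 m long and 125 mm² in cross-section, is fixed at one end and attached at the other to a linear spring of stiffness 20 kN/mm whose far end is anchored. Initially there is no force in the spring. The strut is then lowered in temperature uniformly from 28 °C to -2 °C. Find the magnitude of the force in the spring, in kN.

P ≈ 4.85 kN

The unrestrained thermal change is αΔT L = 18.2×10⁻⁶ × 30 × 1500 = 0.819 mm.
With a force P in the spring, the elastic change of the strut is PL/(AE) and that of the spring is P/k; compatibility requires their sum to equal δ_free.
So P = δ_free / [L/(AE) + 1/k] = 0.819 / [ 1500/(125×101×10³) + 1/(20×10³) ].
P = 0.819 / 0.0001688 = 4852 N.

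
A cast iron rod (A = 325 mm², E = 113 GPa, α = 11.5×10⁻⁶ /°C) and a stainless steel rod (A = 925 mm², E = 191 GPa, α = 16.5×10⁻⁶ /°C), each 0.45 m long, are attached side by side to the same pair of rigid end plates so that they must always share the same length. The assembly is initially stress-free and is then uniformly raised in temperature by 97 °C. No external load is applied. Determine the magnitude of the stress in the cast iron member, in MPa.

σ ≈ 45.4 MPa (tensile)

Equilibrium of a rigid end plate with no external load gives equal and opposite internal forces ±P in the two members. Since α_{stainless steel} > α_{cast iron}, heating drives the stainless steel into compression and the cast iron into tension.
Compatibility of the two members (thermal + elastic change equal): (α₁ − α₂)ΔT = P·[1/(A₁E₁) + 1/(A₂E₂)].
|α₁ − α₂|·ΔT = 5×10⁻⁶ × 97 = 0.000485.
1/(A₁E₁) + 1/(A₂E₂) = 1/(325×113×10³) + 1/(925×191×10³) = 3.289×10⁻⁸ N⁻¹.
So P = 0.000485 / 3.289×10⁻⁸ = 14.75 kN.
σ_{cast iron} = P/A₁ = 14750/325 = 45.37 MPa, tensile.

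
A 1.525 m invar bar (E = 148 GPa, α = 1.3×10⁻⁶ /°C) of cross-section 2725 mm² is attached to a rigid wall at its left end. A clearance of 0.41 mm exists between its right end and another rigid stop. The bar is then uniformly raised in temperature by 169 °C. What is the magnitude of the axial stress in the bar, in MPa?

Unrestrained expansion: δ_free = αΔT L = 1.3×10⁻⁶ × 169 × 1525 = 0.335 mm.
This is smaller than the 0.41 mm clearance, so the bar expands freely without reaching the stop — the stress is zero.

σ ≈ 0 MPa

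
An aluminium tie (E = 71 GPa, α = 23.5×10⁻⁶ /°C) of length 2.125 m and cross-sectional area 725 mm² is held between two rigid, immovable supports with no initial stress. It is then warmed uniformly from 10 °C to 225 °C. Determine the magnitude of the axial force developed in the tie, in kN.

Full restraint means ε = 0, so the stress is σ = EαΔT = 71×10³ × 23.5×10⁻⁶ × 215 = 358.7 MPa.
Axial force P = σA = 358.7 × 725 = 260100 N = 260.1 kN, compressive.

P ≈ 260 kN (compressive)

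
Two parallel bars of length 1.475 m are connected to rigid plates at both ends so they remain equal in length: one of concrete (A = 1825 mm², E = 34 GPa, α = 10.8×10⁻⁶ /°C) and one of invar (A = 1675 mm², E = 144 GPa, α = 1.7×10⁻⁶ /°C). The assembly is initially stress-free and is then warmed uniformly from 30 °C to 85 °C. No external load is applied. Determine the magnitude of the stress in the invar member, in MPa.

Both members must finish at the same length. With the larger α, the concrete tends to over-expand; the plates restrain it, putting the concrete in compression and the invar in tension. With no external load the two internal forces are equal and opposite, magnitude P.
Setting the final lengths equal and cancelling L: (α₁ − α₂)ΔT = P/(A₁E₁) + P/(A₂E₂).
|α₁ − α₂|·ΔT = 9.1×10⁻⁶ × 55 = 0.0005005.
1/(A₁E₁) + 1/(A₂E₂) = 1/(1825×34×10³) + 1/(1675×144×10³) = 2.026×10⁻⁸ N⁻¹.
So P = 0.0005005 / 2.026×10⁻⁸ = 24.7 kN.
σ_{invar} = P/A₂ = 24700/1675 = 14.75 MPa, tensile.

σ ≈ 14.7 MPa (tensile)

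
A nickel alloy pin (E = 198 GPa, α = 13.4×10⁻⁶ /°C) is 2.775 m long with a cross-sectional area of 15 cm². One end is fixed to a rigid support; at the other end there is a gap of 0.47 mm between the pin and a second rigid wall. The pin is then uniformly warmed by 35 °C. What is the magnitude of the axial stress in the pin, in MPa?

Free thermal elongation = αΔT L = 13.4×10⁻⁶ × 35 × 2775 = 1.301 mm.
After closing the 0.47 mm clearance, 1.301 − 0.47 = 0.8315 mm of expansion remains to be suppressed by the wall.
That suppressed elongation corresponds to σ = E·Δ/L = 198×10³ × 0.8315/2775 = 59.33 MPa.

σ ≈ 59.3 MPa (compressive)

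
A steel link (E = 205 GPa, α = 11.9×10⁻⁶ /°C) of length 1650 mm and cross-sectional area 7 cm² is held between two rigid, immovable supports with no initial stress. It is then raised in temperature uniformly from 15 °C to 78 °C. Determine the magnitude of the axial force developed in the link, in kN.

Full restraint means ε = 0, so the stress is σ = EαΔT = 205×10³ × 11.9×10⁻⁶ × 63 = 153.7 MPa.
Then P = σA = 153.7 × 700 mm² = 107.6 kN, compressive.

P ≈ 108 kN (compressive)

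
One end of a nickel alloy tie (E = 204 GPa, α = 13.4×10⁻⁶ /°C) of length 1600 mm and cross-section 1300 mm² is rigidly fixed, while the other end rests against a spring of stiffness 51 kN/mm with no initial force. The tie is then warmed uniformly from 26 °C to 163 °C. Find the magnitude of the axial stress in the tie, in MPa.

The unrestrained thermal change is αΔT L = 13.4×10⁻⁶ × 137 × 1600 = 2.937 mm.
Let P be the compressive force at the spring. The tie shortens elastically by PL/(AE) and the spring compresses by P/k; together these equal δ_free.
So P = δ_free / [L/(AE) + 1/k] = 2.937 / [ 1600/(1300×204×10³) + 1/(51×10³) ].
P = 2.937 / 2.564×10⁻⁵ = 114600 N.
σ = P/A = 114600/1300 = 88.12 MPa.

σ ≈ 88.1 MPa (compressive)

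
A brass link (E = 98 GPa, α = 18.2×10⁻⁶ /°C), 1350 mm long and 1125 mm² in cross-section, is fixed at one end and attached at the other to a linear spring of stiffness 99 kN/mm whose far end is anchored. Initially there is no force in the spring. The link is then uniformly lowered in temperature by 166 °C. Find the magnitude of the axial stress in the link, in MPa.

Free thermal contraction: δ_free = αΔT L = 18.2×10⁻⁶ × 166 × 1350 = 4.079 mm.
Let P be the tensile force in the spring. The link extends elastically by PL/(AE) and the spring stretches by P/k; together these equal δ_free.
So P = δ_free / [L/(AE) + 1/k] = 4.079 / [ 1350/(1125×98×10³) + 1/(99×10³) ].
P = 4.079 / 2.235×10⁻⁵ = 182500 N.
σ = P/A = 182500/1125 = 162.2 MPa.

σ ≈ 162 MPa (tensile)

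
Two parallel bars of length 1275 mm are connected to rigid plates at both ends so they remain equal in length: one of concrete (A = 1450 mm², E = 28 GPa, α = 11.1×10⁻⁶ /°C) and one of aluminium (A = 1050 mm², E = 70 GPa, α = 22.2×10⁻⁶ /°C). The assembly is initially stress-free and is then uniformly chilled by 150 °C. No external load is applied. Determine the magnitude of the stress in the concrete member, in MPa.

Equilibrium of a rigid end plate with no external load gives equal and opposite internal forces ±P in the two members. Since α_{aluminium} > α_{concrete}, cooling drives the aluminium into tension and the concrete into compression.
Equating the net (thermal + elastic) strains gives |α₁ − α₂|·ΔT = P·[1/(A₁E₁) + 1/(A₂E₂)].
|α₁ − α₂|·ΔT = 11.1×10⁻⁶ × 150 = 0.001665.
1/(A₁E₁) + 1/(A₂E₂) = 1/(1450×28×10³) + 1/(1050×70×10³) = 3.824×10⁻⁸ N⁻¹.
P = 0.001665 / 3.824×10⁻⁸ = 43550 N = 43.55 kN.
σ_{concrete} = P/A₁ = 43550/1450 = 30.03 MPa, compressive.

σ ≈ 30 MPa (compressive)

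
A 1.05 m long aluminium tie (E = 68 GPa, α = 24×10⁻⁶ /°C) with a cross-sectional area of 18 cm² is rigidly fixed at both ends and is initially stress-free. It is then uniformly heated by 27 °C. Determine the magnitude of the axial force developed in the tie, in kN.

With zero net strain, σ = E·αΔT = 68 GPa × 24×10⁻⁶ × 27 = 44.06 MPa.
P = AEαΔT = 1800 × 68×10³ × 24×10⁻⁶ × 27 = 79.32 kN (compressive).

P ≈ 79.3 kN (compressive)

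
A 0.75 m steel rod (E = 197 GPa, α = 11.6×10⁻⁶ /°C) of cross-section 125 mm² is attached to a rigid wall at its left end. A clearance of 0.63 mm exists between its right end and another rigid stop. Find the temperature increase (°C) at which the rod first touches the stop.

The gap closes when αΔT L = 0.63 mm, since the rod is still unstressed at that instant.
So ΔT = g/(αL) = 0.63/(11.6×10⁻⁶ × 750) = 72.41 °C.

ΔT ≈ 72.4 °C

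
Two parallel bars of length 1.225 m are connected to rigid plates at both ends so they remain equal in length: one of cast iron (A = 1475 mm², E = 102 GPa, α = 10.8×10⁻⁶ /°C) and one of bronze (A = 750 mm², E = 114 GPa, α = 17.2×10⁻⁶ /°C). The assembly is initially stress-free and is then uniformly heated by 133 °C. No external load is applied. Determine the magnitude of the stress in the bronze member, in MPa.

The bronze has the larger α, so on heating it would change length more than the cast iron if both were free. The rigid plates force a common final length, so the bronze is put into compression and the cast iron into tension, with equal and opposite forces P (no external load).
Equating the net (thermal + elastic) strains gives |α₁ − α₂|·ΔT = P·[1/(A₁E₁) + 1/(A₂E₂)].
|α₁ − α₂|·ΔT = 6.4×10⁻⁶ × 133 = 0.0008512.
1/(A₁E₁) + 1/(A₂E₂) = 1/(1475×102×10³) + 1/(750×114×10³) = 1.834×10⁻⁸ N⁻¹.
P = 0.0008512 / 1.834×10⁻⁸ = 46410 N = 46.41 kN.
σ_{bronze} = P/A₂ = 46410/750 = 61.87 MPa, compressive.

σ ≈ 61.9 MPa (compressive)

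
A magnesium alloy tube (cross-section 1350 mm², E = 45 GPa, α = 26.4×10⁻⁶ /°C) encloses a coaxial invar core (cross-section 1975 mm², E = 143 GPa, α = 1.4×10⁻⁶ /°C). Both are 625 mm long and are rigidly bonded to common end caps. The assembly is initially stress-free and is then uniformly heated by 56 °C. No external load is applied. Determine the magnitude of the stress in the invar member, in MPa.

σ ≈ 35.4 MPa (tensile)

The magnesium alloy has the larger α, so on heating it would change length more than the invar if both were free. The rigid plates force a common final length, so the magnesium alloy is put into compression and the invar into tension, with equal and opposite forces P (no external load).
Setting the final lengths equal and cancelling L: (α₁ − α₂)ΔT = P/(A₁E₁) + P/(A₂E₂).
|α₁ − α₂|·ΔT = 25×10⁻⁶ × 56 = 0.0014.
1/(A₁E₁) + 1/(A₂E₂) = 1/(1350×45×10³) + 1/(1975×143×10³) = 2×10⁻⁸ N⁻¹.
P = 0.0014 / 2×10⁻⁸ = 69990 N = 69.99 kN.
σ_{invar} = P/A₂ = 69990/1975 = 35.44 MPa, tensile.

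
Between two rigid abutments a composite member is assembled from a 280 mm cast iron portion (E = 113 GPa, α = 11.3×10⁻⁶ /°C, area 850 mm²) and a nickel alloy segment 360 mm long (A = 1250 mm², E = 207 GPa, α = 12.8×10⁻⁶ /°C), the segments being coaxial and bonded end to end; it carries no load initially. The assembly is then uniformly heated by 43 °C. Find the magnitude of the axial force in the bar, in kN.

P ≈ 77.6 kN (compressive)

Free thermal expansion of the whole bar: Σ αᵢΔT Lᵢ = 11.3×10⁻⁶×43×280 + 12.8×10⁻⁶×43×360 = 0.3342 mm.
Since the ends are fixed, an axial force P builds up, equal in every segment, with P · Σ Lᵢ/(AᵢEᵢ) = δ_free.
Σ Lᵢ/(AᵢEᵢ) = 280/(850×113×10³) + 360/(1250×207×10³) = 4.306×10⁻⁶ mm/N.
Hence P = δ_free / Σ(L/AE) = 0.3342/4.306×10⁻⁶ = 77.6 kN (compressive).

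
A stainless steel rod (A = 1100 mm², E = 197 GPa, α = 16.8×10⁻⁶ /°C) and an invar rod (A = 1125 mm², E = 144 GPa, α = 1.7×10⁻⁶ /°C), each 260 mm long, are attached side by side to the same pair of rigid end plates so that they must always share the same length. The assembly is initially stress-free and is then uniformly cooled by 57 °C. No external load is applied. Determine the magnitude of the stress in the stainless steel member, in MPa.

σ ≈ 72.5 MPa (tensile)

The stainless steel has the larger α, so on cooling it would change length more than the invar if both were free. The rigid plates force a common final length, so the stainless steel is put into tension and the invar into compression, with equal and opposite forces P (no external load).
Equating the net (thermal + elastic) strains gives |α₁ − α₂|·ΔT = P·[1/(A₁E₁) + 1/(A₂E₂)].
|α₁ − α₂|·ΔT = 15.1×10⁻⁶ × 57 = 0.0008607.
1/(A₁E₁) + 1/(A₂E₂) = 1/(1100×197×10³) + 1/(1125×144×10³) = 1.079×10⁻⁸ N⁻¹.
So P = 0.0008607 / 1.079×10⁻⁸ = 79.79 kN.
σ_{stainless steel} = P/A₁ = 79790/1100 = 72.53 MPa, tensile.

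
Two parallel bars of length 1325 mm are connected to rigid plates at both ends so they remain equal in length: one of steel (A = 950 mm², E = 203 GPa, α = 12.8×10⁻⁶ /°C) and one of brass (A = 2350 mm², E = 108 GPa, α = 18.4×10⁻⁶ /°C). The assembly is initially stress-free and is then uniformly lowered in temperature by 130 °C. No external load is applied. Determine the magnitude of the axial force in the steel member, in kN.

Equilibrium of a rigid end plate with no external load gives equal and opposite internal forces ±P in the two members. Since α_{brass} > α_{steel}, cooling drives the brass into tension and the steel into compression.
Compatibility of the two members (thermal + elastic change equal): (α₁ − α₂)ΔT = P·[1/(A₁E₁) + 1/(A₂E₂)].
|α₁ − α₂|·ΔT = 5.6×10⁻⁶ × 130 = 0.000728.
1/(A₁E₁) + 1/(A₂E₂) = 1/(950×203×10³) + 1/(2350×108×10³) = 9.125×10⁻⁹ N⁻¹.
P = 0.000728 / 9.125×10⁻⁹ = 79780 N = 79.78 kN.

P ≈ 79.8 kN (compressive in the steel)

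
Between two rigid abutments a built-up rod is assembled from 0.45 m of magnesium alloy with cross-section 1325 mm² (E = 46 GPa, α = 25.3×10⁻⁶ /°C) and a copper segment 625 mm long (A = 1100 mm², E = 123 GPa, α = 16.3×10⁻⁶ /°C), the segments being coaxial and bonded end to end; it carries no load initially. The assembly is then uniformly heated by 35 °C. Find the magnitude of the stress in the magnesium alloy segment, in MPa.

With the walls removed the bar would change length by δ_free = Σ αᵢΔT Lᵢ = 25.3×10⁻⁶×35×450 + 16.3×10⁻⁶×35×625 = 0.755 mm.
Since the ends are fixed, an axial force P builds up, equal in every segment, with P · Σ Lᵢ/(AᵢEᵢ) = δ_free.
Σ Lᵢ/(AᵢEᵢ) = 450/(1325×46×10³) + 625/(1100×123×10³) = 1.2×10⁻⁵ mm/N.
Hence P = δ_free / Σ(L/AE) = 0.755/1.2×10⁻⁵ = 62.91 kN (compressive).
σ_{magnesium alloy} = P / A = 62910 / 1325 = 47.48 MPa.

σ ≈ 47.5 MPa (compressive)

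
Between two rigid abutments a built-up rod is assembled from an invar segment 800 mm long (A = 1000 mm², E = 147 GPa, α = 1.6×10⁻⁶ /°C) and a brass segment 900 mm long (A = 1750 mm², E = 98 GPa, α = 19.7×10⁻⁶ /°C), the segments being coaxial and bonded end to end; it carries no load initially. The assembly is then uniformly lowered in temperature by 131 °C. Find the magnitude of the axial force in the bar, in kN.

P ≈ 233 kN (tensile)

If the supports were absent, the total length change would be Σ αᵢΔT Lᵢ = 1.6×10⁻⁶×131×800 + 19.7×10⁻⁶×131×900 = 2.49 mm.
Since the ends are fixed, an axial force P builds up, equal in every segment, with P · Σ Lᵢ/(AᵢEᵢ) = δ_free.
The series flexibility is Σ Lᵢ/(AᵢEᵢ) = 800/(1000×147×10³) + 900/(1750×98×10³) = 1.069×10⁻⁵ mm/N.
Hence P = δ_free / Σ(L/AE) = 2.49/1.069×10⁻⁵ = 233 kN (tensile).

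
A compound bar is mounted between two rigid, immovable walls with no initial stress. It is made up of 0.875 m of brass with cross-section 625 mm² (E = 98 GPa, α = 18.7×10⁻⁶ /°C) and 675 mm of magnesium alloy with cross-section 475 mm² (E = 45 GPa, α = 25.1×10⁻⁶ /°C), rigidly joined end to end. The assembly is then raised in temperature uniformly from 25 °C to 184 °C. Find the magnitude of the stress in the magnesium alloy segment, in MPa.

σ ≈ 243 MPa (compressive)

With the walls removed the bar would change length by δ_free = Σ αᵢΔT Lᵢ = 18.7×10⁻⁶×159×875 + 25.1×10⁻⁶×159×675 = 5.295 mm.
The walls prevent any net length change, so an axial force P (same in every segment) develops. Compatibility: P · Σ Lᵢ/(AᵢEᵢ) = δ_free.
The series flexibility is Σ Lᵢ/(AᵢEᵢ) = 875/(625×98×10³) + 675/(475×45×10³) = 4.586×10⁻⁵ mm/N.
Hence P = δ_free / Σ(L/AE) = 5.295/4.586×10⁻⁵ = 115.5 kN (compressive).
σ_{magnesium alloy} = P / A = 115500 / 475 = 243.1 MPa.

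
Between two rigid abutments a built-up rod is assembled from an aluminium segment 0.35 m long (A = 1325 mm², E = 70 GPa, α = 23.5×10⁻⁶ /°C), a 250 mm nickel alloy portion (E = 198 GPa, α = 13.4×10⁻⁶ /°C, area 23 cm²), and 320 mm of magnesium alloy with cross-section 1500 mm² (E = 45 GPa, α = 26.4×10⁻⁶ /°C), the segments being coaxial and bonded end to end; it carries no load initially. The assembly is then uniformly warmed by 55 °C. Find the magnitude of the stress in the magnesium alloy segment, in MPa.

If the supports were absent, the total length change would be Σ αᵢΔT Lᵢ = 23.5×10⁻⁶×55×350 + 13.4×10⁻⁶×55×250 + 26.4×10⁻⁶×55×320 = 1.101 mm.
Since the ends are fixed, an axial force P builds up, equal in every segment, with P · Σ Lᵢ/(AᵢEᵢ) = δ_free.
The series flexibility is Σ Lᵢ/(AᵢEᵢ) = 350/(1325×70×10³) + 250/(2300×198×10³) + 320/(1500×45×10³) = 9.063×10⁻⁶ mm/N.
P = 1.101 / 9.063×10⁻⁶ = 121500 N = 121.5 kN, compressive.
σ_{magnesium alloy} = P / A = 121500 / 1500 = 81.01 MPa.

σ ≈ 81 MPa (compressive)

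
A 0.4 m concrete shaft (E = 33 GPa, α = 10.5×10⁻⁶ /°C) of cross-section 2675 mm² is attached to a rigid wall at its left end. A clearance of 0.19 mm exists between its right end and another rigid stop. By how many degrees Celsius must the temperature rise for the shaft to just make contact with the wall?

The gap closes when αΔT L = 0.19 mm, since the shaft is still unstressed at that instant.
So ΔT = g/(αL) = 0.19/(10.5×10⁻⁶ × 400) = 45.24 °C.

ΔT ≈ 45.2 °C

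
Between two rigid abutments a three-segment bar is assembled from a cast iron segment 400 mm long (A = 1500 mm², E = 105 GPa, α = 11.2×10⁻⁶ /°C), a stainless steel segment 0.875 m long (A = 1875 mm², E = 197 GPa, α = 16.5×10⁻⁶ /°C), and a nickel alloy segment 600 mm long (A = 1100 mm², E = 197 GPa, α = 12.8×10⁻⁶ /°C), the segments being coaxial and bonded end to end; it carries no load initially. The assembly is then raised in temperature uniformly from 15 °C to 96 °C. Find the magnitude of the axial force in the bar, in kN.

Free thermal expansion of the whole bar: Σ αᵢΔT Lᵢ = 11.2×10⁻⁶×81×400 + 16.5×10⁻⁶×81×875 + 12.8×10⁻⁶×81×600 = 2.154 mm.
Since the ends are fixed, an axial force P builds up, equal in every segment, with P · Σ Lᵢ/(AᵢEᵢ) = δ_free.
Σ Lᵢ/(AᵢEᵢ) = 400/(1500×105×10³) + 875/(1875×197×10³) + 600/(1100×197×10³) = 7.677×10⁻⁶ mm/N.
So P = 2.154 / 7.677×10⁻⁶ = 280.6 kN, compressive.

P ≈ 281 kN (compressive)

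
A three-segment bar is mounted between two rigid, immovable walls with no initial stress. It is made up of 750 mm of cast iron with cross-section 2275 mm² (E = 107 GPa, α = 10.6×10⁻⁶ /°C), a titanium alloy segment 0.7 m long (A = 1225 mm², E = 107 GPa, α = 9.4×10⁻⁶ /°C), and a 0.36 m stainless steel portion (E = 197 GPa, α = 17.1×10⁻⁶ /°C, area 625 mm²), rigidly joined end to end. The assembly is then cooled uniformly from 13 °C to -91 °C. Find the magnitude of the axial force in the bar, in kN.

P ≈ 190 kN (tensile)

If the supports were absent, the total length change would be Σ αᵢΔT Lᵢ = 10.6×10⁻⁶×104×750 + 9.4×10⁻⁶×104×700 + 17.1×10⁻⁶×104×360 = 2.151 mm.
The rigid supports impose zero overall length change; the single axial force P common to all segments must satisfy P Σ Lᵢ/(AᵢEᵢ) = δ_free.
Σ Lᵢ/(AᵢEᵢ) = 750/(2275×107×10³) + 700/(1225×107×10³) + 360/(625×197×10³) = 1.135×10⁻⁵ mm/N.
Hence P = δ_free / Σ(L/AE) = 2.151/1.135×10⁻⁵ = 189.6 kN (tensile).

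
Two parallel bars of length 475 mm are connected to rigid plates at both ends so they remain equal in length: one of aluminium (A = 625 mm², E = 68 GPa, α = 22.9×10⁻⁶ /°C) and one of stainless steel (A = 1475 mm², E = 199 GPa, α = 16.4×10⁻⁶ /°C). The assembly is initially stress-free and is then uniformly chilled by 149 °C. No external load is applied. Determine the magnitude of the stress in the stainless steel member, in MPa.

σ ≈ 24.4 MPa (compressive)

Both members must finish at the same length. With the larger α, the aluminium tends to over-contract; the plates restrain it, putting the aluminium in tension and the stainless steel in compression. With no external load the two internal forces are equal and opposite, magnitude P.
Compatibility of the two members (thermal + elastic change equal): (α₁ − α₂)ΔT = P·[1/(A₁E₁) + 1/(A₂E₂)].
|α₁ − α₂|·ΔT = 6.5×10⁻⁶ × 149 = 0.0009685.
1/(A₁E₁) + 1/(A₂E₂) = 1/(625×68×10³) + 1/(1475×199×10³) = 2.694×10⁻⁸ N⁻¹.
P = 0.0009685 / 2.694×10⁻⁸ = 35960 N = 35.96 kN.
σ_{stainless steel} = P/A₂ = 35960/1475 = 24.38 MPa, compressive.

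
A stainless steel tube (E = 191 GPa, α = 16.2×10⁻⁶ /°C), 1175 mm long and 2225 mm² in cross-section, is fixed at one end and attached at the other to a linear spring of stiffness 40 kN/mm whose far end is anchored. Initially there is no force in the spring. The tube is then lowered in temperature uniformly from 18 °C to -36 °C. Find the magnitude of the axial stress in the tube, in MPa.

σ ≈ 16.6 MPa (tensile)

Free thermal contraction: δ_free = αΔT L = 16.2×10⁻⁶ × 54 × 1175 = 1.028 mm.
Let P be the tensile force in the spring. The tube extends elastically by PL/(AE) and the spring stretches by P/k; together these equal δ_free.
P [ L/(AE) + 1/k ] = δ_free → P [ 1175/(2225×191×10³) + 1/(40×10³) ] = 1.028.
P = 1.028 / 2.776×10⁻⁵ = 37020 N.
σ = P/A = 37020/2225 = 16.64 MPa.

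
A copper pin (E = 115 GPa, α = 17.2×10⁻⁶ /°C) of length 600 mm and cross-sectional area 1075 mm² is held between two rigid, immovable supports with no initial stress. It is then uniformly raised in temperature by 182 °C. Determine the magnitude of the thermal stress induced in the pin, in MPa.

The supports are rigid, so the total axial strain is zero. The restrained thermal strain is ε = αΔT = 17.2×10⁻⁶ × 182 = 3130.4×10⁻⁶.
The stress required to suppress this strain is σ = Eε = 115×10³ × 3130.4×10⁻⁶ = 360 MPa, compressive since the pin is trying to expand.

σ ≈ 360 MPa (compressive)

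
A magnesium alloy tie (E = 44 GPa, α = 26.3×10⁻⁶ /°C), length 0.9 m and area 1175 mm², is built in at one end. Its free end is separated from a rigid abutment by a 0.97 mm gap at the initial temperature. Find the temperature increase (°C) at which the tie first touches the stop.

ΔT ≈ 41 °C

The gap closes when αΔT L = 0.97 mm, since the tie is still unstressed at that instant.
ΔT = 0.97 / (26.3×10⁻⁶ × 900) = 40.98 °C.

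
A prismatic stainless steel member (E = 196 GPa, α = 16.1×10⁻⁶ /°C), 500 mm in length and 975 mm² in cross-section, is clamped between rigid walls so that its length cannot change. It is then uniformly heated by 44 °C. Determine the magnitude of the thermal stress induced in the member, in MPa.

The supports are rigid, so the total axial strain is zero. The restrained thermal strain is ε = αΔT = 16.1×10⁻⁶ × 44 = 708.4×10⁻⁶.
The stress required to suppress this strain is σ = Eε = 196×10³ × 708.4×10⁻⁶ = 138.8 MPa, compressive since the member is trying to expand.

σ ≈ 139 MPa (compressive)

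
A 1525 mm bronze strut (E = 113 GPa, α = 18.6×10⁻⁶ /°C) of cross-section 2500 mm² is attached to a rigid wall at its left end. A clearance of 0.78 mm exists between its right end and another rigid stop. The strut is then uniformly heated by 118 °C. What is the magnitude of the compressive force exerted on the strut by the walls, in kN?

P ≈ 476 kN

Free thermal elongation = αΔT L = 18.6×10⁻⁶ × 118 × 1525 = 3.347 mm.
This exceeds the 0.78 mm gap, so the wall pushes back. The portion of expansion that must be recovered elastically is δ_free − gap = 3.347 − 0.78 = 2.567 mm.
So σ = E(δ_free − g)/L = 113×10³ × 2.567/1525 = 190.2 MPa.
Force on the wall = σA = 190.2 × 2500 mm² = 475.5 kN.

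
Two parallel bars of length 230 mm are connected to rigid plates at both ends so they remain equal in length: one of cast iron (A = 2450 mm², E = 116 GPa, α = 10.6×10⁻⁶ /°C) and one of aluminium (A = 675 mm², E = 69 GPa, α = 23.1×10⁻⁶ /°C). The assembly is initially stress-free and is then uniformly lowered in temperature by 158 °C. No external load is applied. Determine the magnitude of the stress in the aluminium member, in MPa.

Equilibrium of a rigid end plate with no external load gives equal and opposite internal forces ±P in the two members. Since α_{aluminium} > α_{cast iron}, cooling drives the aluminium into tension and the cast iron into compression.
Setting the final lengths equal and cancelling L: (α₁ − α₂)ΔT = P/(A₁E₁) + P/(A₂E₂).
|α₁ − α₂|·ΔT = 12.5×10⁻⁶ × 158 = 0.001975.
1/(A₁E₁) + 1/(A₂E₂) = 1/(2450×116×10³) + 1/(675×69×10³) = 2.499×10⁻⁸ N⁻¹.
So P = 0.001975 / 2.499×10⁻⁸ = 79.03 kN.
σ_{aluminium} = P/A₂ = 79030/675 = 117.1 MPa, tensile.

σ ≈ 117 MPa (tensile)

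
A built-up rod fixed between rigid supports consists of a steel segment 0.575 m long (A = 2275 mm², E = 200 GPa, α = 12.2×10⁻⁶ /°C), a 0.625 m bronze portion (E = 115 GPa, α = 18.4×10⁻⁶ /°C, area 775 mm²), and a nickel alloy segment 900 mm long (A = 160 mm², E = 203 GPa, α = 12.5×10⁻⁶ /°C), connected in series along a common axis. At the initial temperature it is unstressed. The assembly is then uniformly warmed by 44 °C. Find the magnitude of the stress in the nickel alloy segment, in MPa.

With the walls removed the bar would change length by δ_free = Σ αᵢΔT Lᵢ = 12.2×10⁻⁶×44×575 + 18.4×10⁻⁶×44×625 + 12.5×10⁻⁶×44×900 = 1.31 mm.
The walls prevent any net length change, so an axial force P (same in every segment) develops. Compatibility: P · Σ Lᵢ/(AᵢEᵢ) = δ_free.
The series flexibility is Σ Lᵢ/(AᵢEᵢ) = 575/(2275×200×10³) + 625/(775×115×10³) + 900/(160×203×10³) = 3.599×10⁻⁵ mm/N.
Hence P = δ_free / Σ(L/AE) = 1.31/3.599×10⁻⁵ = 36.39 kN (compressive).
σ_{nickel alloy} = P / A = 36390 / 160 = 227.5 MPa.

σ ≈ 227 MPa (compressive)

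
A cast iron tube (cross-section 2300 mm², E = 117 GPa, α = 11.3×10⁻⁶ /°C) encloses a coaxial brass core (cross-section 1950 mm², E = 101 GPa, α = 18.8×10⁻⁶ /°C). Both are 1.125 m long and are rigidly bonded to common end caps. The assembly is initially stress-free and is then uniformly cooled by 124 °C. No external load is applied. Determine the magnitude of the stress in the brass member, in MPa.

σ ≈ 54.2 MPa (tensile)

The brass has the larger α, so on cooling it would change length more than the cast iron if both were free. The rigid plates force a common final length, so the brass is put into tension and the cast iron into compression, with equal and opposite forces P (no external load).
Equating the net (thermal + elastic) strains gives |α₁ − α₂|·ΔT = P·[1/(A₁E₁) + 1/(A₂E₂)].
|α₁ − α₂|·ΔT = 7.5×10⁻⁶ × 124 = 0.00093.
1/(A₁E₁) + 1/(A₂E₂) = 1/(2300×117×10³) + 1/(1950×101×10³) = 8.794×10⁻⁹ N⁻¹.
P = 0.00093 / 8.794×10⁻⁹ = 105800 N = 105.8 kN.
σ_{brass} = P/A₂ = 105800/1950 = 54.24 MPa, tensile.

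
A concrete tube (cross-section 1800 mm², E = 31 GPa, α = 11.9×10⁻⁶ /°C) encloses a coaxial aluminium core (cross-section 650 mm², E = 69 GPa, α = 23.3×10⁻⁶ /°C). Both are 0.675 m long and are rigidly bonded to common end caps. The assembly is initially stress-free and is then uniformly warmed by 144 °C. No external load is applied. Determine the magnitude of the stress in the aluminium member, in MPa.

Equilibrium of a rigid end plate with no external load gives equal and opposite internal forces ±P in the two members. Since α_{aluminium} > α_{concrete}, heating drives the aluminium into compression and the concrete into tension.
Compatibility of the two members (thermal + elastic change equal): (α₁ − α₂)ΔT = P·[1/(A₁E₁) + 1/(A₂E₂)].
|α₁ − α₂|·ΔT = 11.4×10⁻⁶ × 144 = 0.001642.
1/(A₁E₁) + 1/(A₂E₂) = 1/(1800×31×10³) + 1/(650×69×10³) = 4.022×10⁻⁸ N⁻¹.
So P = 0.001642 / 4.022×10⁻⁸ = 40.82 kN.
σ_{aluminium} = P/A₂ = 40820/650 = 62.8 MPa, compressive.

σ ≈ 62.8 MPa (compressive)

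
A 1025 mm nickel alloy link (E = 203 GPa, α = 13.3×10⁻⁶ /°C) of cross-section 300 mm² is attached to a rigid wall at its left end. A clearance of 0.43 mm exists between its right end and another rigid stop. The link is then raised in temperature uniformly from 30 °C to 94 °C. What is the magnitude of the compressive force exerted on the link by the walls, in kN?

Unrestrained expansion: δ_free = αΔT L = 13.3×10⁻⁶ × 64 × 1025 = 0.8725 mm.
The gap closes (δ_free > 0.43 mm) and the wall then resists a further 0.8725 − 0.43 = 0.4425 mm of expansion.
Compatibility: PL/(AE) = 0.4425 mm, so σ = P/A = E × (0.4425/1025) = 87.63 MPa.
P = σA = 87.63 × 300 = 26.29 kN.

P ≈ 26.3 kN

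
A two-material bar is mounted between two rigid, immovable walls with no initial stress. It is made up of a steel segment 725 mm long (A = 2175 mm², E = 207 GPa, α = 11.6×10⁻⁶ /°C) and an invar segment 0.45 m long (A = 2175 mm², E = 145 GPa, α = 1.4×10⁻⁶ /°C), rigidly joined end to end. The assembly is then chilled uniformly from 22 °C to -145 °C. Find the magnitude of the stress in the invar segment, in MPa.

With the walls removed the bar would change length by δ_free = Σ αᵢΔT Lᵢ = 11.6×10⁻⁶×167×725 + 1.4×10⁻⁶×167×450 = 1.51 mm.
The walls prevent any net length change, so an axial force P (same in every segment) develops. Compatibility: P · Σ Lᵢ/(AᵢEᵢ) = δ_free.
Σ Lᵢ/(AᵢEᵢ) = 725/(2175×207×10³) + 450/(2175×145×10³) = 3.037×10⁻⁶ mm/N.
Hence P = δ_free / Σ(L/AE) = 1.51/3.037×10⁻⁶ = 497.1 kN (tensile).
σ_{invar} = P / A = 497100 / 2175 = 228.5 MPa.

σ ≈ 229 MPa (tensile)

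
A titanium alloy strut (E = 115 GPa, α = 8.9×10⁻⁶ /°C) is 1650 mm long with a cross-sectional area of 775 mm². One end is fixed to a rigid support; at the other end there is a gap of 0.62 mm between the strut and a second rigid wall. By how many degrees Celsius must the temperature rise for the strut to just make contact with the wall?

Contact occurs when the free expansion equals the gap: αΔT L = 0.62 mm.
ΔT = 0.62 / (8.9×10⁻⁶ × 1650) = 42.22 °C.

ΔT ≈ 42.2 °C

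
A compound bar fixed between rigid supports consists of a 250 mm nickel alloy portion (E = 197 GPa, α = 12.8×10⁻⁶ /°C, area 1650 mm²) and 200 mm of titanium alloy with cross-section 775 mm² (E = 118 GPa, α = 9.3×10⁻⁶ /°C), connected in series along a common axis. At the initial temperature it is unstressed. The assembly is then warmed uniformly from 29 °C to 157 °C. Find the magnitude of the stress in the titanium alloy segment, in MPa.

σ ≈ 283 MPa (compressive)

With the walls removed the bar would change length by δ_free = Σ αᵢΔT Lᵢ = 12.8×10⁻⁶×128×250 + 9.3×10⁻⁶×128×200 = 0.6477 mm.
Since the ends are fixed, an axial force P builds up, equal in every segment, with P · Σ Lᵢ/(AᵢEᵢ) = δ_free.
The series flexibility is Σ Lᵢ/(AᵢEᵢ) = 250/(1650×197×10³) + 200/(775×118×10³) = 2.956×10⁻⁶ mm/N.
P = 0.6477 / 2.956×10⁻⁶ = 219100 N = 219.1 kN, compressive.
σ_{titanium alloy} = P / A = 219100 / 775 = 282.7 MPa.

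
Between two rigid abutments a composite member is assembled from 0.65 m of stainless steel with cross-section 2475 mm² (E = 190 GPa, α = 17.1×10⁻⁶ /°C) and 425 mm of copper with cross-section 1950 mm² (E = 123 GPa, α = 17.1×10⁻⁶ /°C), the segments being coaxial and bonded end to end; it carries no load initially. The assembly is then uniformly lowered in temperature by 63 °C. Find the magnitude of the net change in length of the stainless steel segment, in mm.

|ΔL| ≈ 0.193 mm

With the walls removed the bar would change length by δ_free = Σ αᵢΔT Lᵢ = 17.1×10⁻⁶×63×650 + 17.1×10⁻⁶×63×425 = 1.158 mm.
Since the ends are fixed, an axial force P builds up, equal in every segment, with P · Σ Lᵢ/(AᵢEᵢ) = δ_free.
The series flexibility is Σ Lᵢ/(AᵢEᵢ) = 650/(2475×190×10³) + 425/(1950×123×10³) = 3.154×10⁻⁶ mm/N.
Hence P = δ_free / Σ(L/AE) = 1.158/3.154×10⁻⁶ = 367.2 kN (tensile).
For the stainless steel segment, free thermal change = 17.1×10⁻⁶×63×650 = 0.7002 mm and elastic change from P = 367200×650/(2475×190×10³) = 0.5075 mm; these oppose, so the net change is 0.193 mm (segment shortens).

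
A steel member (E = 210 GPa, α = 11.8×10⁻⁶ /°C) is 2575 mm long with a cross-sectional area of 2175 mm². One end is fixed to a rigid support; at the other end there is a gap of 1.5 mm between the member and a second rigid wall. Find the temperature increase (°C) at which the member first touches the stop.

ΔT ≈ 49.4 °C

Contact occurs when the free expansion equals the gap: αΔT L = 1.5 mm.
ΔT = 1.5 / (11.8×10⁻⁶ × 2575) = 49.37 °C.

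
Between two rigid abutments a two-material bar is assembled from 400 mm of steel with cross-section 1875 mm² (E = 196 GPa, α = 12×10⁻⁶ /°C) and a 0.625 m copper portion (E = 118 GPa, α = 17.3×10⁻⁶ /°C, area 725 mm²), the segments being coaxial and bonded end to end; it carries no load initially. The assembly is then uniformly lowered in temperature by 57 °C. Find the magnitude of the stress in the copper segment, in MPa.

σ ≈ 146 MPa (tensile)

With the walls removed the bar would change length by δ_free = Σ αᵢΔT Lᵢ = 12×10⁻⁶×57×400 + 17.3×10⁻⁶×57×625 = 0.8899 mm.
The walls prevent any net length change, so an axial force P (same in every segment) develops. Compatibility: P · Σ Lᵢ/(AᵢEᵢ) = δ_free.
The series flexibility is Σ Lᵢ/(AᵢEᵢ) = 400/(1875×196×10³) + 625/(725×118×10³) = 8.394×10⁻⁶ mm/N.
P = 0.8899 / 8.394×10⁻⁶ = 106000 N = 106 kN, tensile.
σ_{copper} = P / A = 106000 / 725 = 146.2 MPa.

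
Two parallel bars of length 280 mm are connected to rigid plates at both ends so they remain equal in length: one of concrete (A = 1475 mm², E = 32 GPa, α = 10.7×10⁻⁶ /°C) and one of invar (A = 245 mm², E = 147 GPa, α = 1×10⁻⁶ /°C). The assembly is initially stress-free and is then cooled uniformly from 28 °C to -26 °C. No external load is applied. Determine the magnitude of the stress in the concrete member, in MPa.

σ ≈ 7.25 MPa (tensile)

Both members must finish at the same length. With the larger α, the concrete tends to over-contract; the plates restrain it, putting the concrete in tension and the invar in compression. With no external load the two internal forces are equal and opposite, magnitude P.
Compatibility of the two members (thermal + elastic change equal): (α₁ − α₂)ΔT = P·[1/(A₁E₁) + 1/(A₂E₂)].
|α₁ − α₂|·ΔT = 9.7×10⁻⁶ × 54 = 0.0005238.
1/(A₁E₁) + 1/(A₂E₂) = 1/(1475×32×10³) + 1/(245×147×10³) = 4.895×10⁻⁸ N⁻¹.
P = 0.0005238 / 4.895×10⁻⁸ = 10700 N = 10.7 kN.
σ_{concrete} = P/A₁ = 10700/1475 = 7.254 MPa, tensile.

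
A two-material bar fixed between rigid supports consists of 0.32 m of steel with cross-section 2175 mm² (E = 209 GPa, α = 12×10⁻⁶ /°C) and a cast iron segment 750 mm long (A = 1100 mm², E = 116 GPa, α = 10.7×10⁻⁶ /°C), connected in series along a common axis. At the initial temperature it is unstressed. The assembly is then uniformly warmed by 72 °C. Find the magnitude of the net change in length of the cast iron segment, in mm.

With the walls removed the bar would change length by δ_free = Σ αᵢΔT Lᵢ = 12×10⁻⁶×72×320 + 10.7×10⁻⁶×72×750 = 0.8543 mm.
The walls prevent any net length change, so an axial force P (same in every segment) develops. Compatibility: P · Σ Lᵢ/(AᵢEᵢ) = δ_free.
The series flexibility is Σ Lᵢ/(AᵢEᵢ) = 320/(2175×209×10³) + 750/(1100×116×10³) = 6.582×10⁻⁶ mm/N.
So P = 0.8543 / 6.582×10⁻⁶ = 129.8 kN, compressive.
For the cast iron segment, free thermal change = 10.7×10⁻⁶×72×750 = 0.5778 mm and elastic change from P = 129800×750/(1100×116×10³) = 0.7629 mm; these oppose, so the net change is 0.185 mm (segment shortens).

|ΔL| ≈ 0.185 mm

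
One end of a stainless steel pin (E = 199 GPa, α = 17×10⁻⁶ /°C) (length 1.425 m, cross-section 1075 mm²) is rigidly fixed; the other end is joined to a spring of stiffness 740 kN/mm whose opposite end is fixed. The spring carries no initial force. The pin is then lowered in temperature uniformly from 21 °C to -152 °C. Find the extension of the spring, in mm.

δ ≈ 0.707 mm

The unrestrained thermal change is αΔT L = 17×10⁻⁶ × 173 × 1425 = 4.191 mm.
With a force P in the spring, the elastic change of the pin is PL/(AE) and that of the spring is P/k; compatibility requires their sum to equal δ_free.
So P = δ_free / [L/(AE) + 1/k] = 4.191 / [ 1425/(1075×199×10³) + 1/(740×10³) ].
P = 4.191 / 8.013×10⁻⁶ = 523000 N.
Spring extension = P/k = 523000/(740×10³) = 0.7068 mm.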